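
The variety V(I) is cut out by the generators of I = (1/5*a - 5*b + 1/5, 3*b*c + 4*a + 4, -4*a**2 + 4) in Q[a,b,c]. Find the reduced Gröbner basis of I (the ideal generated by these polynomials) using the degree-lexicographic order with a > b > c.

f_1 = 1/5*a - 5*b + 1/5, LT = a.
f_2 = 3*b*c + 4*a + 4, LT = b*c.
f_3 = -4*a**2 + 4, LT = a**2.

S(f_1,f_3): lcm = a**2. S = -25*a*b + a + 1.
  reduce S modulo (f_1, f_2, f_3):
  remainder -625*b**2 + 50*b ≠ 0; add g_4 = -625*b**2 + 50*b to the basis.

The other S-polynomials (S(f_1,f_2), S(f_2,f_3), S(f_1,g_4), S(f_2,g_4), S(f_3,g_4)) all reduce to 0 modulo the current basis, so we have a Gröbner basis.
Inter-reduce: drop elements whose leading term is divisible by another's, tail-reduce, and make monic.

G = {b**2 - 2/25*b, b*c + 100/3*b, a - 25*b + 1}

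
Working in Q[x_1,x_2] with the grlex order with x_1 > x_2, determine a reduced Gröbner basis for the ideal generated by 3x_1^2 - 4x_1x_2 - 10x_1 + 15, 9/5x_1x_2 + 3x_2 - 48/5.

This is the nonlinear analogue of row-reducing a linear system.

f_1 = 3x_1^2 - 4x_1x_2 - 10x_1 + 15, LT = x_1^2.
f_2 = 9/5x_1x_2 + 3x_2 - 48/5, LT = x_1x_2.

S(f_1,f_2): lcm = x_1^2x_2. S = -4/3x_1x_2^2 - 5x_1x_2 + 16/3x_1 + 5x_2.
  leading term x_1x_2^2: subtract (-20/27x_2)·f_2 from -4/3x_1x_2^2 - 5x_1x_2 + 16/3x_1 + 5x_2 → -5x_1x_2 + 20/9x_2^2 + 16/3x_1 - 19/9x_2
  leading term x_1x_2: subtract (-25/9)·f_2 from -5x_1x_2 + 20/9x_2^2 + 16/3x_1 - 19/9x_2 → 20/9x_2^2 + 16/3x_1 + 56/9x_2 - 80/3
  leading term x_2^2: no divisor's leading term divides it; move 20/9x_2^2 to the remainder.
  leading term x_1: no divisor's leading term divides it; move 16/3x_1 to the remainder.
  leading term x_2: no divisor's leading term divides it; move 56/9x_2 to the remainder.
  leading term 1: no divisor's leading term divides it; move -80/3 to the remainder.
  remainder 20/9x_2^2 + 16/3x_1 + 56/9x_2 - 80/3 ≠ 0; add g_3 = 20/9x_2^2 + 16/3x_1 + 56/9x_2 - 80/3 to the basis.

The other S-polynomials (S(f_1,g_3), S(f_2,g_3)) all reduce to 0 modulo the current basis, so we have a Gröbner basis.

G = {x_1^2 - 10/3x_1 + 20/9x_2 - 19/9, x_1x_2 + 5/3x_2 - 16/3, x_2^2 + 12/5x_1 + 14/5x_2 - 12}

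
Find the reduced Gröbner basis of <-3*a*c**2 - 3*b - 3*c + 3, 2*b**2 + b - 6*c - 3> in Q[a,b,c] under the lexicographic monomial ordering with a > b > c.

f_1 = -3*a*c**2 - 3*b - 3*c + 3, LT = a*c**2.
f_2 = 2*b**2 + b - 6*c - 3, LT = b**2.

S(f_1,f_2): leading monomials are coprime, so the S-polynomial reduces to 0 (Buchberger's first criterion).
Every S-polynomial of the final basis reduces to 0, so we have a Gröbner basis.

G = {a*c**2 + b + c - 1, b**2 + 1/2*b - 3*c - 3/2}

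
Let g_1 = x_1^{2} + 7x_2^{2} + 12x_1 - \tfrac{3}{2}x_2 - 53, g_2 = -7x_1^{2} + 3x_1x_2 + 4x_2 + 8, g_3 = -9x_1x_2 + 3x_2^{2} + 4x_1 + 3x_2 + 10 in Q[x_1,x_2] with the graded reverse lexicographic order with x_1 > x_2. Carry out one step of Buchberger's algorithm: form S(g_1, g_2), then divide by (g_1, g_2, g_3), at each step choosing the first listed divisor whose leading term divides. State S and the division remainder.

lcm(LM(g_1), LM(g_2)) = x_1^{2}.
S = (lcm/LT(g_1))·g_1 − (lcm/LT(g_2))·g_2 = \tfrac{3}{7}x_1x_2 + 7x_2^{2} + 12x_1 - \tfrac{13}{14}x_2 - \tfrac{363}{7}.
Reduce S modulo (g_1, g_2, g_3) in that order:
  leading term x_1x_2: subtract (-\tfrac{1}{21})·g_3 from \tfrac{3}{7}x_1x_2 + 7x_2^{2} + 12x_1 - \tfrac{13}{14}x_2 - \tfrac{363}{7} → \tfrac{50}{7}x_2^{2} + \tfrac{256}{21}x_1 - \tfrac{11}{14}x_2 - \tfrac{1079}{21}
  leading term x_2^{2}: no divisor's leading term divides it; move \tfrac{50}{7}x_2^{2} to the remainder.
  leading term x_1: no divisor's leading term divides it; move \tfrac{256}{21}x_1 to the remainder.
  leading term x_2: no divisor's leading term divides it; move -\tfrac{11}{14}x_2 to the remainder.
  leading term 1: no divisor's leading term divides it; move -\tfrac{1079}{21} to the remainder.
The remainder \tfrac{50}{7}x_2^{2} + \tfrac{256}{21}x_1 - \tfrac{11}{14}x_2 - \tfrac{1079}{21} is nonzero, so it would be added as the next basis element.

S(g_1, g_2) = \tfrac{3}{7}x_1x_2 + 7x_2^{2} + 12x_1 - \tfrac{13}{14}x_2 - \tfrac{363}{7}; remainder on division = \tfrac{50}{7}x_2^{2} + \tfrac{256}{21}x_1 - \tfrac{11}{14}x_2 - \tfrac{1079}{21}.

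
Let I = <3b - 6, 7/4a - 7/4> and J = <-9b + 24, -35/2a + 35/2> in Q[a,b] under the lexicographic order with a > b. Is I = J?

No, the ideals differ.

Equality of ideals is decidable: compute both reduced Gröbner bases (unique for the ordering) and check whether they agree.
Buchberger on the first generating set:
f_1 = 3b - 6, LT = b.
f_2 = 7/4a - 7/4, LT = a.

The S-polynomials (S(f_1,f_2)) all reduce to 0 modulo the current basis, so we have a Gröbner basis.
Inter-reduce: drop elements whose leading term is divisible by another's, tail-reduce, and make monic.
Reduced Gröbner basis: {a - 1, b - 2}.

Buchberger on the second generating set:
h_1 = -9b + 24, LT = b.
h_2 = -35/2a + 35/2, LT = a.

The S-polynomials (S(h_1,h_2)) all reduce to 0 modulo the current basis, so we have a Gröbner basis.
Inter-reduce: drop elements whose leading term is divisible by another's, tail-reduce, and make monic.
Reduced Gröbner basis: {a - 1, b - 8/3}.

The bases are distinct; the ideals are different.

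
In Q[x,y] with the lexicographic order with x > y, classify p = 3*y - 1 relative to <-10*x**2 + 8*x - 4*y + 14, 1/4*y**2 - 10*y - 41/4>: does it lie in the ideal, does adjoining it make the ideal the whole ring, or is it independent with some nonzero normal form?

Adjoining 3*y - 1 makes the ideal the whole ring: the system is inconsistent.

First compute the reduced Gröbner basis of I by Buchberger's algorithm.
f_1 = -10*x**2 + 8*x - 4*y + 14, LT = x**2.
f_2 = 1/4*y**2 - 10*y - 41/4, LT = y**2.

The S-polynomials (S(f_1,f_2)) all reduce to 0 modulo the current basis, so we have a Gröbner basis.
Inter-reduce: drop elements whose leading term is divisible by another's, tail-reduce, and make monic.
Reduced Gröbner basis: {x**2 - 4/5*x + 2/5*y - 7/5, y**2 - 40*y - 41}.
Label its elements g_1 = x**2 - 4/5*x + 2/5*y - 7/5, g_2 = y**2 - 40*y - 41.

Reduce p = 3*y - 1 modulo G:
  leading term y: no divisor's leading term divides it; move 3*y to the remainder.
  leading term 1: no divisor's leading term divides it; move -1 to the remainder.
  normal form = 3*y - 1.
The normal form is nonzero, so p ∉ I. Since p minus its normal form lies in I, I + (p) = I + (r) where r = 3*y - 1; decide whether this ideal is the whole ring.
Run Buchberger on G together with r (pairs among the g_i already reduce to 0 since G is a Gröbner basis):
g_1 = x**2 - 4/5*x + 2/5*y - 7/5, LT = x**2.
g_2 = y**2 - 40*y - 41, LT = y**2.
r = 3*y - 1, LT = y.

S(g_2,r): lcm = y**2. S = -119/3*y - 41.
  leading term y: subtract (-119/9)·r from -119/3*y - 41 → -488/9
  leading term 1: no divisor's leading term divides it; move -488/9 to the remainder.
  remainder -488/9 ≠ 0; add m_4 = -488/9 to the basis.

The other S-polynomials (S(g_1,g_2), S(g_1,r), S(g_1,m_4), S(g_2,m_4), S(r,m_4)) all reduce to 0 modulo the current basis, so we have a Gröbner basis.
Inter-reduce: drop elements whose leading term is divisible by another's, tail-reduce, and make monic.
Reduced Gröbner basis: {1}.
The reduced Gröbner basis of I + (p) is {1}: the ideal is the whole ring, so the enlarged system has no common solution — adjoining p is inconsistent.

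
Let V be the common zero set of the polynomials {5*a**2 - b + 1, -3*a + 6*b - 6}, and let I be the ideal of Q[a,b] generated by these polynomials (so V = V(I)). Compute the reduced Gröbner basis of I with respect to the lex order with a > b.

Buchberger's algorithm terminates because the ascending chain of leading-term ideals stabilizes.

f_1 = 5*a**2 - b + 1, LT = a**2.
f_2 = -3*a + 6*b - 6, LT = a.

S(f_1,f_2): lcm = a**2. S = 2*a*b - 2*a - 1/5*b + 1/5.
  leading term a*b: subtract (-2/3*b)·f_2 from 2*a*b - 2*a - 1/5*b + 1/5 → -2*a + 4*b**2 - 21/5*b + 1/5
  leading term a: subtract (2/3)·f_2 from -2*a + 4*b**2 - 21/5*b + 1/5 → 4*b**2 - 41/5*b + 21/5
  leading term b**2: no divisor's leading term divides it; move 4*b**2 to the remainder.
  leading term b: no divisor's leading term divides it; move -41/5*b to the remainder.
  leading term 1: no divisor's leading term divides it; move 21/5 to the remainder.
  remainder 4*b**2 - 41/5*b + 21/5 ≠ 0; add g_3 = 4*b**2 - 41/5*b + 21/5 to the basis.

The other S-polynomials (S(f_1,g_3), S(f_2,g_3)) all reduce to 0 modulo the current basis, so we have a Gröbner basis.
Inter-reduce: drop elements whose leading term is divisible by another's, tail-reduce, and make monic.

G = {a - 2*b + 2, b**2 - 41/20*b + 21/20}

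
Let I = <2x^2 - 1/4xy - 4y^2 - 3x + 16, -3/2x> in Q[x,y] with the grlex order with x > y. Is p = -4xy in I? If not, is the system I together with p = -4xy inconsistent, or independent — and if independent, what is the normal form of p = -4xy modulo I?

-4xy lies in I (it reduces to 0).

First compute the reduced Gröbner basis of I by Buchberger's algorithm.
f_1 = 2x^2 - 1/4xy - 4y^2 - 3x + 16, LT = x^2.
f_2 = -3/2x, LT = x.

S(f_1,f_2): lcm = x^2. S = -1/8xy - 2y^2 - 3/2x + 8.
  leading term xy: subtract (1/12y)·f_2 from -1/8xy - 2y^2 - 3/2x + 8 → -2y^2 - 3/2x + 8
  leading term y^2: no divisor's leading term divides it; move -2y^2 to the remainder.
  leading term x: subtract (1)·f_2 from -3/2x + 8 → 8
  leading term 1: no divisor's leading term divides it; move 8 to the remainder.
  remainder -2y^2 + 8 ≠ 0; add h_3 = -2y^2 + 8 to the basis.

The other S-polynomials (S(f_1,h_3), S(f_2,h_3)) all reduce to 0 modulo the current basis, so we have a Gröbner basis.
Inter-reduce: drop elements whose leading term is divisible by another's, tail-reduce, and make monic.
Reduced Gröbner basis: {y^2 - 4, x}.
Label its elements g_1 = y^2 - 4, g_2 = x.

Reduce p = -4xy modulo G:
  leading term xy: subtract (-4y)·g_2 from -4xy → 0
  normal form = 0.
Since the normal form is 0, p ∈ I.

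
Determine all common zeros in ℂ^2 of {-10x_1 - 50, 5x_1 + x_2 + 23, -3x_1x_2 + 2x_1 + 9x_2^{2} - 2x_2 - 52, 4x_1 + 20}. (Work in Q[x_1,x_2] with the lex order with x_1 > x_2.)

{(-5, 2)}

Compute a lex Gröbner basis by Buchberger's algorithm.
f_1 = -10x_1 - 50, LT = x_1.
f_2 = 5x_1 + x_2 + 23, LT = x_1.
f_3 = -3x_1x_2 + 2x_1 + 9x_2^{2} - 2x_2 - 52, LT = x_1x_2.
f_4 = 4x_1 + 20, LT = x_1.

S(f_1,f_2): lcm = x_1. S = -\tfrac{1}{5}x_2 + \tfrac{2}{5}.
  reduce S modulo (f_1, f_2, f_3, f_4):
  remainder -\tfrac{1}{5}x_2 + \tfrac{2}{5} ≠ 0; add h_5 = -\tfrac{1}{5}x_2 + \tfrac{2}{5} to the basis.

The other S-polynomials (S(f_1,f_3), S(f_1,f_4), S(f_2,f_3), S(f_2,f_4), S(f_3,f_4), S(f_1,h_5), S(f_2,h_5), S(f_3,h_5), S(f_4,h_5)) all reduce to 0 modulo the current basis, so we have a Gröbner basis.
Inter-reduce: drop elements whose leading term is divisible by another's, tail-reduce, and make monic.
Reduced Gröbner basis: {x_1 + 5, x_2 - 2}.

A lex Gröbner basis eliminates variables successively. Here x_2 - 2 depends only on x_2, with roots {2}; lifting each root through the earlier basis elements recovers the full solutions.
  x_2 = 2: the earlier basis element becomes x_1 + 5 = 0, giving x_1 = -5 — point (-5, 2).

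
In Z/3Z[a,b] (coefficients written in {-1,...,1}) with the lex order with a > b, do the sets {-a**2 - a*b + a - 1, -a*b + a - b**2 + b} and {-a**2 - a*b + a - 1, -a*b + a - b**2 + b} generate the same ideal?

Equality of ideals is decidable: compute both reduced Gröbner bases (unique for the ordering) and check whether they agree.
Buchberger on the first generating set:
f_1 = -a**2 - a*b + a - 1, LT = a**2.
f_2 = -a*b + a - b**2 + b, LT = a*b.

S(f_1,f_2): lcm = a**2*b. S = a**2 + b.
  leading term a**2: subtract (-1)·f_1 from a**2 + b → -a*b + a + b - 1
  leading term a*b: subtract (1)·f_2 from -a*b + a + b - 1 → b**2 - 1
  leading term b**2: no divisor's leading term divides it; move b**2 to the remainder.
  leading term 1: no divisor's leading term divides it; move -1 to the remainder.
  remainder b**2 - 1 ≠ 0; add g_3 = b**2 - 1 to the basis.

The other S-polynomials (S(f_1,g_3), S(f_2,g_3)) all reduce to 0 modulo the current basis, so we have a Gröbner basis.
Inter-reduce: drop elements whose leading term is divisible by another's, tail-reduce, and make monic.
Reduced Gröbner basis: {a**2 + b, a*b - a - b + 1, b**2 - 1}.

Buchberger on the second generating set:
h_1 = -a**2 - a*b + a - 1, LT = a**2.
h_2 = -a*b + a - b**2 + b, LT = a*b.

S(h_1,h_2): lcm = a**2*b. S = a**2 + b.
  leading term a**2: subtract (-1)·h_1 from a**2 + b → -a*b + a + b - 1
  leading term a*b: subtract (1)·h_2 from -a*b + a + b - 1 → b**2 - 1
  leading term b**2: no divisor's leading term divides it; move b**2 to the remainder.
  leading term 1: no divisor's leading term divides it; move -1 to the remainder.
  remainder b**2 - 1 ≠ 0; add k_3 = b**2 - 1 to the basis.

The other S-polynomials (S(h_1,k_3), S(h_2,k_3)) all reduce to 0 modulo the current basis, so we have a Gröbner basis.
Inter-reduce: drop elements whose leading term is divisible by another's, tail-reduce, and make monic.
Reduced Gröbner basis: {a**2 + b, a*b - a - b + 1, b**2 - 1}.

Same reduced basis, so the two generating sets span the same ideal.
The choice of monomial ordering does not affect the verdict — as long as both bases are computed under the same ordering, their equality decides ideal equality.

Yes, the ideals are equal.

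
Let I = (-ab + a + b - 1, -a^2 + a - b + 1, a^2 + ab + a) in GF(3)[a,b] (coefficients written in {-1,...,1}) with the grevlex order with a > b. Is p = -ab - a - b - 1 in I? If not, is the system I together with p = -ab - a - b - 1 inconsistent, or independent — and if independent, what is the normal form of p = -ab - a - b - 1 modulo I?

Adjoining -ab - a - b - 1 makes the ideal the whole ring: the system is inconsistent.

First compute the reduced Gröbner basis of I by Buchberger's algorithm.
f_1 = -ab + a + b - 1, LT = ab.
f_2 = -a^2 + a - b + 1, LT = a^2.
f_3 = a^2 + ab + a, LT = a^2.

S(f_1,f_2): lcm = a^2b. S = -a^2 - b^2 + a + b.
  leading term a^2: subtract (1)·f_2 from -a^2 - b^2 + a + b → -b^2 - b - 1
  leading term b^2: no divisor's leading term divides it; move -b^2 to the remainder.
  leading term b: no divisor's leading term divides it; move -b to the remainder.
  leading term 1: no divisor's leading term divides it; move -1 to the remainder.
  remainder -b^2 - b - 1 ≠ 0; add h_4 = -b^2 - b - 1 to the basis.

The other S-polynomials (S(f_1,f_3), S(f_2,f_3), S(f_1,h_4), S(f_2,h_4), S(f_3,h_4)) all reduce to 0 modulo the current basis, so we have a Gröbner basis.
Inter-reduce: drop elements whose leading term is divisible by another's, tail-reduce, and make monic.
Reduced Gröbner basis: {a^2 - a + b - 1, ab - a - b + 1, b^2 + b + 1}.
Label its elements g_1 = a^2 - a + b - 1, g_2 = ab - a - b + 1, g_3 = b^2 + b + 1.

Reduce p = -ab - a - b - 1 modulo G:
  leading term ab: subtract (-1)·g_2 from -ab - a - b - 1 → a + b
  leading term a: no divisor's leading term divides it; move a to the remainder.
  leading term b: no divisor's leading term divides it; move b to the remainder.
  normal form = a + b.
The normal form is nonzero, so p ∉ I. Since p minus its normal form lies in I, I + (p) = I + (r) where r = a + b; decide whether this ideal is the whole ring.
Run Buchberger on G together with r (pairs among the g_i already reduce to 0 since G is a Gröbner basis):
g_1 = a^2 - a + b - 1, LT = a^2.
g_2 = ab - a - b + 1, LT = ab.
g_3 = b^2 + b + 1, LT = b^2.
r = a + b, LT = a.

S(g_1,r): lcm = a^2. S = -ab - a + b - 1.
  leading term ab: subtract (-1)·g_2 from -ab - a + b - 1 → a
  leading term a: subtract (1)·r from a → -b
  leading term b: no divisor's leading term divides it; move -b to the remainder.
  remainder -b ≠ 0; add m_5 = -b to the basis.

S(g_2,r): lcm = ab. S = -b^2 - a - b + 1.
  leading term b^2: subtract (-1)·g_3 from -b^2 - a - b + 1 → -a - 1
  leading term a: subtract (-1)·r from -a - 1 → b - 1
  leading term b: subtract (-1)·m_5 from b - 1 → -1
  leading term 1: no divisor's leading term divides it; move -1 to the remainder.
  remainder -1 ≠ 0; add m_6 = -1 to the basis.

The other S-polynomials (S(g_1,g_2), S(g_1,g_3), S(g_2,g_3), S(g_3,r), S(g_1,m_5), S(g_2,m_5), S(g_3,m_5), S(r,m_5), S(g_1,m_6), S(g_2,m_6), S(g_3,m_6), S(r,m_6), S(m_5,m_6)) all reduce to 0 modulo the current basis, so we have a Gröbner basis.
Inter-reduce: drop elements whose leading term is divisible by another's, tail-reduce, and make monic.
Reduced Gröbner basis: {1}.
The reduced Gröbner basis of I + (p) is {1}: the ideal is the whole ring, so the enlarged system has no common solution — adjoining p is inconsistent.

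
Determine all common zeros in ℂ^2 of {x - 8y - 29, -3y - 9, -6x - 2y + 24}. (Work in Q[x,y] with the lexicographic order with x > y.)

Compute a lex Gröbner basis by Buchberger's algorithm.
f_1 = x - 8y - 29, LT = x.
f_2 = -3y - 9, LT = y.
f_3 = -6x - 2y + 24, LT = x.

The S-polynomials (S(f_1,f_2), S(f_1,f_3), S(f_2,f_3)) all reduce to 0 modulo the current basis, so we have a Gröbner basis.
Inter-reduce: drop elements whose leading term is divisible by another's, tail-reduce, and make monic.
Reduced Gröbner basis: {x - 5, y + 3}.

Since the basis is lex-ordered, y + 3 is univariate in y. Its roots are {-3}. Back-substituting each root into the other basis elements fixes the other coordinates.
  y = -3: the earlier basis element becomes x - 5 = 0, giving x = 5 — point (5, -3).

{(5, -3)}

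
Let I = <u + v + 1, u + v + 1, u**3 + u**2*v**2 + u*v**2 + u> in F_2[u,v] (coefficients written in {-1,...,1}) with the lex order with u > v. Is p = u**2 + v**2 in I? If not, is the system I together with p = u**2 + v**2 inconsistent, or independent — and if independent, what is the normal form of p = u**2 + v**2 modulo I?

Adjoining u**2 + v**2 makes the ideal the whole ring: the system is inconsistent.

First compute the reduced Gröbner basis of I by Buchberger's algorithm.
f_1 = u + v + 1, LT = u.
f_2 = u + v + 1, LT = u.
f_3 = u**3 + u**2*v**2 + u*v**2 + u, LT = u**3.

S(f_1,f_3): lcm = u**3. S = u**2*v**2 + u**2*v + u**2 + u*v**2 + u.
  leading term u**2*v**2: subtract (u*v**2)·f_1 from u**2*v**2 + u**2*v + u**2 + u*v**2 + u → u**2*v + u**2 + u*v**3 + u
  leading term u**2*v: subtract (u*v)·f_1 from u**2*v + u**2 + u*v**3 + u → u**2 + u*v**3 + u*v**2 + u*v + u
  leading term u**2: subtract (u)·f_1 from u**2 + u*v**3 + u*v**2 + u*v + u → u*v**3 + u*v**2
  leading term u*v**3: subtract (v**3)·f_1 from u*v**3 + u*v**2 → u*v**2 + v**4 + v**3
  leading term u*v**2: subtract (v**2)·f_1 from u*v**2 + v**4 + v**3 → v**4 + v**2
  leading term v**4: no divisor's leading term divides it; move v**4 to the remainder.
  leading term v**2: no divisor's leading term divides it; move v**2 to the remainder.
  remainder v**4 + v**2 ≠ 0; add h_4 = v**4 + v**2 to the basis.

The other S-polynomials (S(f_1,f_2), S(f_2,f_3), S(f_1,h_4), S(f_2,h_4), S(f_3,h_4)) all reduce to 0 modulo the current basis, so we have a Gröbner basis.
Inter-reduce: drop elements whose leading term is divisible by another's, tail-reduce, and make monic.
Reduced Gröbner basis: {u + v + 1, v**4 + v**2}.
Label its elements g_1 = u + v + 1, g_2 = v**4 + v**2.

Reduce p = u**2 + v**2 modulo G:
  leading term u**2: subtract (u)·g_1 from u**2 + v**2 → u*v + u + v**2
  leading term u*v: subtract (v)·g_1 from u*v + u + v**2 → u + v
  leading term u: subtract (1)·g_1 from u + v → 1
  leading term 1: no divisor's leading term divides it; move 1 to the remainder.
  normal form = 1.
The normal form is nonzero, so p ∉ I. Since p minus its normal form lies in I, I + (p) = I + (r) where r = 1; decide whether this ideal is the whole ring.
Here r = 1 is a nonzero constant, hence a unit: 1 ∈ I + (p), the Gröbner basis of I + (p) is {1}, and the enlarged system has no common solution — adjoining p is inconsistent.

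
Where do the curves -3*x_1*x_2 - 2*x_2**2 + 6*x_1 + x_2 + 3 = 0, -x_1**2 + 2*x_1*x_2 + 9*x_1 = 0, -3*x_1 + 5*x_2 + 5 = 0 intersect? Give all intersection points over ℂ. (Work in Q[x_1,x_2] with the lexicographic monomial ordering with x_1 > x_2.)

{(0, -1)}

Compute a lex Gröbner basis by Buchberger's algorithm.
f_1 = -3*x_1*x_2 + 6*x_1 - 2*x_2**2 + x_2 + 3, LT = x_1*x_2.
f_2 = -x_1**2 + 2*x_1*x_2 + 9*x_1, LT = x_1**2.
f_3 = -3*x_1 + 5*x_2 + 5, LT = x_1.

S(f_1,f_2): lcm = x_1**2*x_2. S = -2*x_1**2 + 8/3*x_1*x_2**2 + 26/3*x_1*x_2 - x_1.
  leading term x_1**2: subtract (2)·f_2 from -2*x_1**2 + 8/3*x_1*x_2**2 + 26/3*x_1*x_2 - x_1 → 8/3*x_1*x_2**2 + 14/3*x_1*x_2 - 19*x_1
  leading term x_1*x_2**2: subtract (-8/9*x_2)·f_1 from 8/3*x_1*x_2**2 + 14/3*x_1*x_2 - 19*x_1 → 10*x_1*x_2 - 19*x_1 - 16/9*x_2**3 + 8/9*x_2**2 + 8/3*x_2
  leading term x_1*x_2: subtract (-10/3)·f_1 from 10*x_1*x_2 - 19*x_1 - 16/9*x_2**3 + 8/9*x_2**2 + 8/3*x_2 → x_1 - 16/9*x_2**3 - 52/9*x_2**2 + 6*x_2 + 10
  leading term x_1: subtract (-1/3)·f_3 from x_1 - 16/9*x_2**3 - 52/9*x_2**2 + 6*x_2 + 10 → -16/9*x_2**3 - 52/9*x_2**2 + 23/3*x_2 + 35/3
  leading term x_2**3: no divisor's leading term divides it; move -16/9*x_2**3 to the remainder.
  leading term x_2**2: no divisor's leading term divides it; move -52/9*x_2**2 to the remainder.
  leading term x_2: no divisor's leading term divides it; move 23/3*x_2 to the remainder.
  leading term 1: no divisor's leading term divides it; move 35/3 to the remainder.
  remainder -16/9*x_2**3 - 52/9*x_2**2 + 23/3*x_2 + 35/3 ≠ 0; add h_4 = -16/9*x_2**3 - 52/9*x_2**2 + 23/3*x_2 + 35/3 to the basis.

S(f_1,f_3): lcm = x_1*x_2. S = -2*x_1 + 7/3*x_2**2 + 4/3*x_2 - 1.
  leading term x_1: subtract (2/3)·f_3 from -2*x_1 + 7/3*x_2**2 + 4/3*x_2 - 1 → 7/3*x_2**2 - 2*x_2 - 13/3
  leading term x_2**2: no divisor's leading term divides it; move 7/3*x_2**2 to the remainder.
  leading term x_2: no divisor's leading term divides it; move -2*x_2 to the remainder.
  leading term 1: no divisor's leading term divides it; move -13/3 to the remainder.
  remainder 7/3*x_2**2 - 2*x_2 - 13/3 ≠ 0; add h_5 = 7/3*x_2**2 - 2*x_2 - 13/3 to the basis.

S(f_2,f_3): lcm = x_1**2. S = -1/3*x_1*x_2 - 22/3*x_1.
  leading term x_1*x_2: subtract (1/9)·f_1 from -1/3*x_1*x_2 - 22/3*x_1 → -8*x_1 + 2/9*x_2**2 - 1/9*x_2 - 1/3
  leading term x_1: subtract (8/3)·f_3 from -8*x_1 + 2/9*x_2**2 - 1/9*x_2 - 1/3 → 2/9*x_2**2 - 121/9*x_2 - 41/3
  leading term x_2**2: subtract (2/21)·h_5 from 2/9*x_2**2 - 121/9*x_2 - 41/3 → -835/63*x_2 - 835/63
  leading term x_2: no divisor's leading term divides it; move -835/63*x_2 to the remainder.
  leading term 1: no divisor's leading term divides it; move -835/63 to the remainder.
  remainder -835/63*x_2 - 835/63 ≠ 0; add h_6 = -835/63*x_2 - 835/63 to the basis.

S(f_1,h_4): lcm = x_1*x_2**3. S = -21/4*x_1*x_2**2 + 69/16*x_1*x_2 + 105/16*x_1 + 2/3*x_2**4 - 1/3*x_2**3 - x_2**2.
  leading term x_1*x_2**2: subtract (7/4*x_2)·f_1 from -21/4*x_1*x_2**2 + 69/16*x_1*x_2 + 105/16*x_1 + 2/3*x_2**4 - 1/3*x_2**3 - x_2**2 → -99/16*x_1*x_2 + 105/16*x_1 + 2/3*x_2**4 + 19/6*x_2**3 - 11/4*x_2**2 - 21/4*x_2
  leading term x_1*x_2: subtract (33/16)·f_1 from -99/16*x_1*x_2 + 105/16*x_1 + 2/3*x_2**4 + 19/6*x_2**3 - 11/4*x_2**2 - 21/4*x_2 → -93/16*x_1 + 2/3*x_2**4 + 19/6*x_2**3 + 11/8*x_2**2 - 117/16*x_2 - 99/16
  leading term x_1: subtract (31/16)·f_3 from -93/16*x_1 + 2/3*x_2**4 + 19/6*x_2**3 + 11/8*x_2**2 - 117/16*x_2 - 99/16 → 2/3*x_2**4 + 19/6*x_2**3 + 11/8*x_2**2 - 17*x_2 - 127/8
  leading term x_2**4: subtract (-3/8*x_2)·h_4 from 2/3*x_2**4 + 19/6*x_2**3 + 11/8*x_2**2 - 17*x_2 - 127/8 → x_2**3 + 17/4*x_2**2 - 101/8*x_2 - 127/8
  leading term x_2**3: subtract (-9/16)·h_4 from x_2**3 + 17/4*x_2**2 - 101/8*x_2 - 127/8 → x_2**2 - 133/16*x_2 - 149/16
  leading term x_2**2: subtract (3/7)·h_5 from x_2**2 - 133/16*x_2 - 149/16 → -835/112*x_2 - 835/112
  leading term x_2: subtract (9/16)·h_6 from -835/112*x_2 - 835/112 → 0
  remainder 0.

S(f_2,h_4): leading monomials are coprime, so the S-polynomial reduces to 0 (Buchberger's first criterion).
S(f_3,h_4): leading monomials are coprime, so the S-polynomial reduces to 0 (Buchberger's first criterion).
S(f_1,h_5): lcm = x_1*x_2**2. S = -8/7*x_1*x_2 + 13/7*x_1 + 2/3*x_2**3 - 1/3*x_2**2 - x_2.
  leading term x_1*x_2: subtract (8/21)·f_1 from -8/7*x_1*x_2 + 13/7*x_1 + 2/3*x_2**3 - 1/3*x_2**2 - x_2 → -3/7*x_1 + 2/3*x_2**3 + 3/7*x_2**2 - 29/21*x_2 - 8/7
  leading term x_1: subtract (1/7)·f_3 from -3/7*x_1 + 2/3*x_2**3 + 3/7*x_2**2 - 29/21*x_2 - 8/7 → 2/3*x_2**3 + 3/7*x_2**2 - 44/21*x_2 - 13/7
  leading term x_2**3: subtract (-3/8)·h_4 from 2/3*x_2**3 + 3/7*x_2**2 - 44/21*x_2 - 13/7 → -73/42*x_2**2 + 131/168*x_2 + 141/56
  leading term x_2**2: subtract (-73/98)·h_5 from -73/42*x_2**2 + 131/168*x_2 + 141/56 → -835/1176*x_2 - 835/1176
  leading term x_2: subtract (3/56)·h_6 from -835/1176*x_2 - 835/1176 → 0
  remainder 0.

S(f_2,h_5): leading monomials are coprime, so the S-polynomial reduces to 0 (Buchberger's first criterion).
S(f_3,h_5): leading monomials are coprime, so the S-polynomial reduces to 0 (Buchberger's first criterion).
S(h_4,h_5): lcm = x_2**3. S = 115/28*x_2**2 - 275/112*x_2 - 105/16.
  leading term x_2**2: subtract (345/196)·h_5 from 115/28*x_2**2 - 275/112*x_2 - 105/16 → 835/784*x_2 + 835/784
  leading term x_2: subtract (-9/112)·h_6 from 835/784*x_2 + 835/784 → 0
  remainder 0.

S(f_1,h_6): lcm = x_1*x_2. S = -3*x_1 + 2/3*x_2**2 - 1/3*x_2 - 1.
  leading term x_1: subtract (1)·f_3 from -3*x_1 + 2/3*x_2**2 - 1/3*x_2 - 1 → 2/3*x_2**2 - 16/3*x_2 - 6
  leading term x_2**2: subtract (2/7)·h_5 from 2/3*x_2**2 - 16/3*x_2 - 6 → -100/21*x_2 - 100/21
  leading term x_2: subtract (60/167)·h_6 from -100/21*x_2 - 100/21 → 0
  remainder 0.

S(f_2,h_6): leading monomials are coprime, so the S-polynomial reduces to 0 (Buchberger's first criterion).
S(f_3,h_6): leading monomials are coprime, so the S-polynomial reduces to 0 (Buchberger's first criterion).
S(h_4,h_6): lcm = x_2**3. S = 9/4*x_2**2 - 69/16*x_2 - 105/16.
  leading term x_2**2: subtract (27/28)·h_5 from 9/4*x_2**2 - 69/16*x_2 - 105/16 → -267/112*x_2 - 267/112
  leading term x_2: subtract (2403/13360)·h_6 from -267/112*x_2 - 267/112 → 0
  remainder 0.

S(h_5,h_6): lcm = x_2**2. S = -13/7*x_2 - 13/7.
  leading term x_2: subtract (117/835)·h_6 from -13/7*x_2 - 13/7 → 0
  remainder 0.

Every S-polynomial of the final basis reduces to 0, so we have a Gröbner basis.
Inter-reduce: drop elements whose leading term is divisible by another's, tail-reduce, and make monic.
Reduced Gröbner basis: {x_1, x_2 + 1}.

The lex basis is triangular: the last element involves only x_2. Solving x_2 + 1 = 0 gives x_2 ∈ {-1}; substituting each value into the earlier elements determines the remaining variables.
  x_2 = -1: the earlier basis element becomes x_1 = 0, giving x_1 = 0 — point (0, -1).
Each listed point satisfies every original equation (direct substitution).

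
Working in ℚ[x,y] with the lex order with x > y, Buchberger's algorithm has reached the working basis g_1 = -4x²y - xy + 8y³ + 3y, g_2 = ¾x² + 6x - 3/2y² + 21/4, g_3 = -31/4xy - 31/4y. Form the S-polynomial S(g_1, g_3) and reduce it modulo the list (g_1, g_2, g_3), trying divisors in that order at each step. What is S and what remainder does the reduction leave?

S(g_1, g_3) = -¾xy - 2y³ - ¾y; remainder on division = -2y³.

lcm(LM(g_1), LM(g_3)) = x²y.
S = (lcm/LT(g_1))·g_1 − (lcm/LT(g_3))·g_3 = -¾xy - 2y³ - ¾y.
Reduce S modulo (g_1, g_2, g_3) in that order:
  leading term xy: subtract (3/31)·g_3 from -¾xy - 2y³ - ¾y → -2y³
  leading term y³: no divisor's leading term divides it; move -2y³ to the remainder.
The remainder -2y³ is nonzero, so it would be added as the next basis element.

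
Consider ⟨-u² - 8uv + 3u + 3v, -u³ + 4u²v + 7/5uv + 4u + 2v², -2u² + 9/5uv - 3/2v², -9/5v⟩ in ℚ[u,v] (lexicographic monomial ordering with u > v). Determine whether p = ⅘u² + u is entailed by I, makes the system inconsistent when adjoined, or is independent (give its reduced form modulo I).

⅘u² + u lies in I (it reduces to 0).

First compute the reduced Gröbner basis of I by Buchberger's algorithm.
f_1 = -u² - 8uv + 3u + 3v, LT = u².
f_2 = -u³ + 4u²v + 7/5uv + 4u + 2v², LT = u³.
f_3 = -2u² + 9/5uv - 3/2v², LT = u².
f_4 = -9/5v, LT = v.

S(f_1,f_2): lcm = u³. S = 12u²v - 3u² - 8/5uv + 4u + 2v².
  leading term u²v: subtract (-12v)·f_1 from 12u²v - 3u² - 8/5uv + 4u + 2v² → -3u² - 96uv² + 172/5uv + 4u + 38v²
  leading term u²: subtract (3)·f_1 from -3u² - 96uv² + 172/5uv + 4u + 38v² → -96uv² + 292/5uv - 5u + 38v² - 9v
  leading term uv²: subtract (160/3uv)·f_4 from -96uv² + 292/5uv - 5u + 38v² - 9v → 292/5uv - 5u + 38v² - 9v
  leading term uv: subtract (-292/9u)·f_4 from 292/5uv - 5u + 38v² - 9v → -5u + 38v² - 9v
  leading term u: no divisor's leading term divides it; move -5u to the remainder.
  leading term v²: subtract (-190/9v)·f_4 from 38v² - 9v → -9v
  leading term v: subtract (5)·f_4 from -9v → 0
  remainder -5u ≠ 0; add h_5 = -5u to the basis.

S(f_1,f_3): lcm = u². S = 89/10uv - 3u - ¾v² - 3v.
  leading term uv: subtract (-89/18u)·f_4 from 89/10uv - 3u - ¾v² - 3v → -3u - ¾v² - 3v
  leading term u: subtract (⅗)·h_5 from -3u - ¾v² - 3v → -¾v² - 3v
  leading term v²: subtract (5/12v)·f_4 from -¾v² - 3v → -3v
  leading term v: subtract (5/3)·f_4 from -3v → 0
  remainder 0.

S(f_1,f_4): leading monomials are coprime, so the S-polynomial reduces to 0 (Buchberger's first criterion).
S(f_2,f_3): lcm = u³. S = -31/10u²v - ¾uv² - 7/5uv - 4u - 2v².
  leading term u²v: subtract (31/10v)·f_1 from -31/10u²v - ¾uv² - 7/5uv - 4u - 2v² → 481/20uv² - 107/10uv - 4u - 113/10v²
  leading term uv²: subtract (-481/36uv)·f_4 from 481/20uv² - 107/10uv - 4u - 113/10v² → -107/10uv - 4u - 113/10v²
  leading term uv: subtract (107/18u)·f_4 from -107/10uv - 4u - 113/10v² → -4u - 113/10v²
  leading term u: subtract (⅘)·h_5 from -4u - 113/10v² → -113/10v²
  leading term v²: subtract (113/18v)·f_4 from -113/10v² → 0
  remainder 0.

S(f_2,f_4): leading monomials are coprime, so the S-polynomial reduces to 0 (Buchberger's first criterion).
S(f_3,f_4): leading monomials are coprime, so the S-polynomial reduces to 0 (Buchberger's first criterion).
S(f_1,h_5): lcm = u². S = 8uv - 3u - 3v.
  leading term uv: subtract (-40/9u)·f_4 from 8uv - 3u - 3v → -3u - 3v
  leading term u: subtract (⅗)·h_5 from -3u - 3v → -3v
  leading term v: subtract (5/3)·f_4 from -3v → 0
  remainder 0.

S(f_2,h_5): lcm = u³. S = -4u²v - 7/5uv - 4u - 2v².
  leading term u²v: subtract (4v)·f_1 from -4u²v - 7/5uv - 4u - 2v² → 32uv² - 67/5uv - 4u - 14v²
  leading term uv²: subtract (-160/9uv)·f_4 from 32uv² - 67/5uv - 4u - 14v² → -67/5uv - 4u - 14v²
  leading term uv: subtract (67/9u)·f_4 from -67/5uv - 4u - 14v² → -4u - 14v²
  leading term u: subtract (⅘)·h_5 from -4u - 14v² → -14v²
  leading term v²: subtract (70/9v)·f_4 from -14v² → 0
  remainder 0.

S(f_3,h_5): lcm = u². S = -9/10uv + ¾v².
  leading term uv: subtract (½u)·f_4 from -9/10uv + ¾v² → ¾v²
  leading term v²: subtract (-5/12v)·f_4 from ¾v² → 0
  remainder 0.

S(f_4,h_5): leading monomials are coprime, so the S-polynomial reduces to 0 (Buchberger's first criterion).
Every S-polynomial of the final basis reduces to 0, so we have a Gröbner basis.
Inter-reduce: drop elements whose leading term is divisible by another's, tail-reduce, and make monic.
Reduced Gröbner basis: {u, v}.
Label its elements g_1 = u, g_2 = v.

Reduce p = ⅘u² + u modulo G:
  leading term u²: subtract (⅘u)·g_1 from ⅘u² + u → u
  leading term u: subtract (1)·g_1 from u → 0
  normal form = 0.
Since the normal form is 0, p ∈ I.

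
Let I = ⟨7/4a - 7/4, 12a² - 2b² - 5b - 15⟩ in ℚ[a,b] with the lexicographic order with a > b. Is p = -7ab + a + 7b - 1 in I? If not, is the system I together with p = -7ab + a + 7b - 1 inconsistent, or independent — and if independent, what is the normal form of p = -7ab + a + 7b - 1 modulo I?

-7ab + a + 7b - 1 lies in I (it reduces to 0).

First compute the reduced Gröbner basis of I by Buchberger's algorithm.
f_1 = 7/4a - 7/4, LT = a.
f_2 = 12a² - 2b² - 5b - 15, LT = a².

S(f_1,f_2): lcm = a². S = -a + ⅙b² + 5/12b + 5/4.
  reduce S modulo (f_1, f_2):
  remainder ⅙b² + 5/12b + ¼ ≠ 0; add h_3 = ⅙b² + 5/12b + ¼ to the basis.

The other S-polynomials (S(f_1,h_3), S(f_2,h_3)) all reduce to 0 modulo the current basis, so we have a Gröbner basis.
Inter-reduce: drop elements whose leading term is divisible by another's, tail-reduce, and make monic.
Reduced Gröbner basis: {a - 1, b² + 5/2b + 3/2}.
Label its elements g_1 = a - 1, g_2 = b² + 5/2b + 3/2.

Reduce p = -7ab + a + 7b - 1 modulo G:
  leading term ab: subtract (-7b)·g_1 from -7ab + a + 7b - 1 → a - 1
  leading term a: subtract (1)·g_1 from a - 1 → 0
  normal form = 0.
Since the normal form is 0, p ∈ I.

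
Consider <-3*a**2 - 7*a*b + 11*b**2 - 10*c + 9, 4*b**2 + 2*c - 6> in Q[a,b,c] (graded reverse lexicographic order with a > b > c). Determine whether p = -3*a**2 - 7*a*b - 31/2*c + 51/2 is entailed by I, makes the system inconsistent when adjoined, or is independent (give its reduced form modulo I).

-3*a**2 - 7*a*b - 31/2*c + 51/2 lies in I (it reduces to 0).

First compute the reduced Gröbner basis of I by Buchberger's algorithm.
f_1 = -3*a**2 - 7*a*b + 11*b**2 - 10*c + 9, LT = a**2.
f_2 = 4*b**2 + 2*c - 6, LT = b**2.

The S-polynomials (S(f_1,f_2)) all reduce to 0 modulo the current basis, so we have a Gröbner basis.
Inter-reduce: drop elements whose leading term is divisible by another's, tail-reduce, and make monic.
Reduced Gröbner basis: {a**2 + 7/3*a*b + 31/6*c - 17/2, b**2 + 1/2*c - 3/2}.
Label its elements g_1 = a**2 + 7/3*a*b + 31/6*c - 17/2, g_2 = b**2 + 1/2*c - 3/2.

Reduce p = -3*a**2 - 7*a*b - 31/2*c + 51/2 modulo G:
  leading term a**2: subtract (-3)·g_1 from -3*a**2 - 7*a*b - 31/2*c + 51/2 → 0
  normal form = 0.
Since the normal form is 0, p ∈ I.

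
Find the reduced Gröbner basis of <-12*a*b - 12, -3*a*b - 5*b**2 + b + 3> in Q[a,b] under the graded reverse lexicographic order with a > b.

G = {b**2 - 1/5*b - 6/5, a + 5/6*b - 1/6}

f_1 = -12*a*b - 12, LT = a*b.
f_2 = -3*a*b - 5*b**2 + b + 3, LT = a*b.

S(f_1,f_2): lcm = a*b. S = -5/3*b**2 + 1/3*b + 2.
  leading term b**2: no divisor's leading term divides it; move -5/3*b**2 to the remainder.
  leading term b: no divisor's leading term divides it; move 1/3*b to the remainder.
  leading term 1: no divisor's leading term divides it; move 2 to the remainder.
  remainder -5/3*b**2 + 1/3*b + 2 ≠ 0; add g_3 = -5/3*b**2 + 1/3*b + 2 to the basis.

S(f_1,g_3): lcm = a*b**2. S = 1/5*a*b + 6/5*a + b.
  leading term a*b: subtract (-1/60)·f_1 from 1/5*a*b + 6/5*a + b → 6/5*a + b - 1/5
  leading term a: no divisor's leading term divides it; move 6/5*a to the remainder.
  leading term b: no divisor's leading term divides it; move b to the remainder.
  leading term 1: no divisor's leading term divides it; move -1/5 to the remainder.
  remainder 6/5*a + b - 1/5 ≠ 0; add g_4 = 6/5*a + b - 1/5 to the basis.

The other S-polynomials (S(f_2,g_3), S(f_1,g_4), S(f_2,g_4), S(g_3,g_4)) all reduce to 0 modulo the current basis, so we have a Gröbner basis.
Inter-reduce: drop elements whose leading term is divisible by another's, tail-reduce, and make monic.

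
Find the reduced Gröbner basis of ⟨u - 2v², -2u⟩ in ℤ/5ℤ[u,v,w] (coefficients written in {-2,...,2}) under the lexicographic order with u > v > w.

G = {u, v²}

Buchberger's algorithm terminates because the ascending chain of leading-term ideals stabilizes.

f_1 = u - 2v², LT = u.
f_2 = -2u, LT = u.

S(f_1,f_2): lcm = u. S = -2v².
  reduce S modulo (f_1, f_2):
  remainder -2v² ≠ 0; add g_3 = -2v² to the basis.

The other S-polynomials (S(f_1,g_3), S(f_2,g_3)) all reduce to 0 modulo the current basis, so we have a Gröbner basis.
Inter-reduce: drop elements whose leading term is divisible by another's, tail-reduce, and make monic.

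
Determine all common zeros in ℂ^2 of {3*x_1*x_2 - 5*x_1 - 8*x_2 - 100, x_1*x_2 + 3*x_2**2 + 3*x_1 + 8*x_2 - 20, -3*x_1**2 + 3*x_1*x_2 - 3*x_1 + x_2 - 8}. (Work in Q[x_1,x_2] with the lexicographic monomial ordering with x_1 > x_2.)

Compute a lex Gröbner basis by Buchberger's algorithm.
f_1 = 3*x_1*x_2 - 5*x_1 - 8*x_2 - 100, LT = x_1*x_2.
f_2 = x_1*x_2 + 3*x_1 + 3*x_2**2 + 8*x_2 - 20, LT = x_1*x_2.
f_3 = -3*x_1**2 + 3*x_1*x_2 - 3*x_1 + x_2 - 8, LT = x_1**2.

S(f_1,f_2): lcm = x_1*x_2. S = -14/3*x_1 - 3*x_2**2 - 32/3*x_2 - 40/3.
  leading term x_1: no divisor's leading term divides it; move -14/3*x_1 to the remainder.
  leading term x_2**2: no divisor's leading term divides it; move -3*x_2**2 to the remainder.
  leading term x_2: no divisor's leading term divides it; move -32/3*x_2 to the remainder.
  leading term 1: no divisor's leading term divides it; move -40/3 to the remainder.
  remainder -14/3*x_1 - 3*x_2**2 - 32/3*x_2 - 40/3 ≠ 0; add h_4 = -14/3*x_1 - 3*x_2**2 - 32/3*x_2 - 40/3 to the basis.

S(f_1,f_3): lcm = x_1**2*x_2. S = -5/3*x_1**2 + x_1*x_2**2 - 11/3*x_1*x_2 - 100/3*x_1 + 1/3*x_2**2 - 8/3*x_2.
  leading term x_1**2: subtract (5/9)·f_3 from -5/3*x_1**2 + x_1*x_2**2 - 11/3*x_1*x_2 - 100/3*x_1 + 1/3*x_2**2 - 8/3*x_2 → x_1*x_2**2 - 16/3*x_1*x_2 - 95/3*x_1 + 1/3*x_2**2 - 29/9*x_2 + 40/9
  leading term x_1*x_2**2: subtract (1/3*x_2)·f_1 from x_1*x_2**2 - 16/3*x_1*x_2 - 95/3*x_1 + 1/3*x_2**2 - 29/9*x_2 + 40/9 → -11/3*x_1*x_2 - 95/3*x_1 + 3*x_2**2 + 271/9*x_2 + 40/9
  leading term x_1*x_2: subtract (-11/9)·f_1 from -11/3*x_1*x_2 - 95/3*x_1 + 3*x_2**2 + 271/9*x_2 + 40/9 → -340/9*x_1 + 3*x_2**2 + 61/3*x_2 - 1060/9
  leading term x_1: subtract (170/21)·h_4 from -340/9*x_1 + 3*x_2**2 + 61/3*x_2 - 1060/9 → 191/7*x_2**2 + 6721/63*x_2 - 620/63
  leading term x_2**2: no divisor's leading term divides it; move 191/7*x_2**2 to the remainder.
  leading term x_2: no divisor's leading term divides it; move 6721/63*x_2 to the remainder.
  leading term 1: no divisor's leading term divides it; move -620/63 to the remainder.
  remainder 191/7*x_2**2 + 6721/63*x_2 - 620/63 ≠ 0; add h_5 = 191/7*x_2**2 + 6721/63*x_2 - 620/63 to the basis.

S(f_2,f_3): lcm = x_1**2*x_2. S = 3*x_1**2 + 4*x_1*x_2**2 + 7*x_1*x_2 - 20*x_1 + 1/3*x_2**2 - 8/3*x_2.
  leading term x_1**2: subtract (-1)·f_3 from 3*x_1**2 + 4*x_1*x_2**2 + 7*x_1*x_2 - 20*x_1 + 1/3*x_2**2 - 8/3*x_2 → 4*x_1*x_2**2 + 10*x_1*x_2 - 23*x_1 + 1/3*x_2**2 - 5/3*x_2 - 8
  leading term x_1*x_2**2: subtract (4/3*x_2)·f_1 from 4*x_1*x_2**2 + 10*x_1*x_2 - 23*x_1 + 1/3*x_2**2 - 5/3*x_2 - 8 → 50/3*x_1*x_2 - 23*x_1 + 11*x_2**2 + 395/3*x_2 - 8
  leading term x_1*x_2: subtract (50/9)·f_1 from 50/3*x_1*x_2 - 23*x_1 + 11*x_2**2 + 395/3*x_2 - 8 → 43/9*x_1 + 11*x_2**2 + 1585/9*x_2 + 4928/9
  leading term x_1: subtract (-43/42)·h_4 from 43/9*x_1 + 11*x_2**2 + 1585/9*x_2 + 4928/9 → 111/14*x_2**2 + 3469/21*x_2 + 11212/21
  leading term x_2**2: subtract (111/382)·h_5 from 111/14*x_2**2 + 3469/21*x_2 + 11212/21 → 51261/382*x_2 + 102522/191
  leading term x_2: no divisor's leading term divides it; move 51261/382*x_2 to the remainder.
  leading term 1: no divisor's leading term divides it; move 102522/191 to the remainder.
  remainder 51261/382*x_2 + 102522/191 ≠ 0; add h_6 = 51261/382*x_2 + 102522/191 to the basis.

The other S-polynomials (S(f_1,h_4), S(f_2,h_4), S(f_3,h_4), S(f_1,h_5), S(f_2,h_5), S(f_3,h_5), S(h_4,h_5), S(f_1,h_6), S(f_2,h_6), S(f_3,h_6), S(h_4,h_6), S(h_5,h_6)) all reduce to 0 modulo the current basis, so we have a Gröbner basis.
Inter-reduce: drop elements whose leading term is divisible by another's, tail-reduce, and make monic.
Reduced Gröbner basis: {x_1 + 4, x_2 + 4}.

Elimination: the polynomial x_2 + 4 lies in the elimination ideal for x_2, so x_2 ∈ {-4}. For each such x_2, the remaining basis elements (now univariate) give the rest of the solution.
  x_2 = -4: the earlier basis element becomes x_1 + 4 = 0, giving x_1 = -4 — point (-4, -4).
Check: every point annihilates each of the original generators.

{(-4, -4)}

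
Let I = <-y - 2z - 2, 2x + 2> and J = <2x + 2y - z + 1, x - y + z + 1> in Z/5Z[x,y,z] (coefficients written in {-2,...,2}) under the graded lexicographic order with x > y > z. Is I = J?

No, the ideals differ.

Equality of ideals is decidable: compute both reduced Gröbner bases (unique for the ordering) and check whether they agree.
Buchberger on the first generating set:
f_1 = -y - 2z - 2, LT = y.
f_2 = 2x + 2, LT = x.

The S-polynomials (S(f_1,f_2)) all reduce to 0 modulo the current basis, so we have a Gröbner basis.
Inter-reduce: drop elements whose leading term is divisible by another's, tail-reduce, and make monic.
Reduced Gröbner basis: {x + 1, y + 2z + 2}.

Buchberger on the second generating set:
h_1 = 2x + 2y - z + 1, LT = x.
h_2 = x - y + z + 1, LT = x.

S(h_1,h_2): lcm = x. S = 2y + z + 2.
  reduce S modulo (h_1, h_2):
  remainder 2y + z + 2 ≠ 0; add k_3 = 2y + z + 2 to the basis.

The other S-polynomials (S(h_1,k_3), S(h_2,k_3)) all reduce to 0 modulo the current basis, so we have a Gröbner basis.
Inter-reduce: drop elements whose leading term is divisible by another's, tail-reduce, and make monic.
Reduced Gröbner basis: {x - z + 2, y - 2z + 1}.

Since the reduced bases disagree, the two ideals are not the same.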